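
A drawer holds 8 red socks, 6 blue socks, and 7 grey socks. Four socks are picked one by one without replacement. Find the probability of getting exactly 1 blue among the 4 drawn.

26/57

One ordering (blue drawn first) has probability 6/21 × 15/20 × 14/19 × 13/18 = 16380/143640 = 13/114.
There are C(4,1) = 4 such orderings, each equally likely, so P = 4 × 13/114 = 26/57.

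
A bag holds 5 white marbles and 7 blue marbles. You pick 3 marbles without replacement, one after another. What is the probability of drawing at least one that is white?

37/44

P(no white) = 7/12 × 6/11 × 5/10 = 210/1320 = 7/44.
P(at least one) = 1 − 7/44 = 37/44.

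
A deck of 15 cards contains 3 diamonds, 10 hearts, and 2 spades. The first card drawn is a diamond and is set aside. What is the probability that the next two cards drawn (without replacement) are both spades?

After the first draw, 2 of the remaining 14 cards are spades.
P = 2/14 × 1/13 = 2/182 = 1/91.

1/91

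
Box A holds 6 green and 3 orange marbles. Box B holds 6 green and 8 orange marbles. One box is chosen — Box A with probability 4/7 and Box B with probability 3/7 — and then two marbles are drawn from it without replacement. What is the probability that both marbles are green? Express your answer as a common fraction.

590/1911

From Box A: P(both green) = (6/9)(5/8) = 5/12.
From Box B: P(both green) = (6/14)(5/13) = 15/91.
Total probability = (4/7)(5/12) + (3/7)(15/91) = 590/1911.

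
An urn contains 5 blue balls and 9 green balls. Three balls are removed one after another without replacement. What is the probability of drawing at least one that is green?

177/182

P(no green) = 5/14 × 4/13 × 3/12 = 60/2184 = 5/182.
P(at least one) = 1 − 5/182 = 177/182.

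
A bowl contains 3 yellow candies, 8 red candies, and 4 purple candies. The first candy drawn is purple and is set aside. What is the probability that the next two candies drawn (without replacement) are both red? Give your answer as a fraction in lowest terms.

4/13

With the first candy removed, 8 red remain out of 14.
P = 8/14 × 7/13 = 56/182 = 4/13.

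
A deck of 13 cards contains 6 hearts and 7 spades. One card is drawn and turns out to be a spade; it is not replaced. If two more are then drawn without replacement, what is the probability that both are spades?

5/22

With the first card removed, 6 spades remain out of 12.
P = 6/12 × 5/11 = 30/132 = 5/22.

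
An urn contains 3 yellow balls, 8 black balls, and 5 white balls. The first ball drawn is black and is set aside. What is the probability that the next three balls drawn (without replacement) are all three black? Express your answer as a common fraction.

With the first ball removed, 7 black remain out of 15.
P = 7/15 × 6/14 × 5/13 = 210/2730 = 1/13.

1/13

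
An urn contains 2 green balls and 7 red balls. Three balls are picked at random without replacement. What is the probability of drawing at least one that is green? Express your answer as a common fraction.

P(no green) = 7/9 × 6/8 × 5/7 = 210/504 = 5/12.
P(at least one) = 1 − 5/12 = 7/12.

7/12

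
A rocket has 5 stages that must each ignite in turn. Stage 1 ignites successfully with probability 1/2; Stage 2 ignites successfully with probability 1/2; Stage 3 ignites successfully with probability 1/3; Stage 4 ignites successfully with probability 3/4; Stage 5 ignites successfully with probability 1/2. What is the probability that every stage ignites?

1/32

The events are sequential, so multiply the conditional probabilities:
P = 1/2 × 1/2 × 1/3 × 3/4 × 1/2 = 3/96 = 1/32.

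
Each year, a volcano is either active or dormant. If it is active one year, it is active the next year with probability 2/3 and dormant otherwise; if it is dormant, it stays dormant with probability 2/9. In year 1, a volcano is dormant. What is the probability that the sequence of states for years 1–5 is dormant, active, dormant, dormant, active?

98/2187

Year 1 is given. For each transition, use the conditional probability from the current state:
P(active | dormant) = 7/9; P(dormant | active) = 1/3; P(dormant | dormant) = 2/9; P(active | dormant) = 7/9.
P = 7/9 × 1/3 × 2/9 × 7/9 = 98/2187.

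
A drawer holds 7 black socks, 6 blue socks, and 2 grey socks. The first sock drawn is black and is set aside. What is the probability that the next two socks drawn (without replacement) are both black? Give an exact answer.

15/91

After the first draw, 6 of the remaining 14 socks are black.
P = 6/14 × 5/13 = 30/182 = 15/91.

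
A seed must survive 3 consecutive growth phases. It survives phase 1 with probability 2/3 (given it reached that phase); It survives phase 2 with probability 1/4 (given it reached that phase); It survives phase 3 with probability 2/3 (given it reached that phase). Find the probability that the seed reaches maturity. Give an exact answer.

1/9

The events are sequential, so multiply the conditional probabilities:
P = 2/3 × 1/4 × 2/3 = 4/36 = 1/9.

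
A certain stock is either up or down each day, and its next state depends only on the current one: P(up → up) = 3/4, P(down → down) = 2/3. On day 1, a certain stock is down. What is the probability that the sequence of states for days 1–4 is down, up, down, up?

1/36

Day 1 is given. For each transition, use the conditional probability from the current state:
P(up | down) = 1/3; P(down | up) = 1/4; P(up | down) = 1/3.
P = 1/3 × 1/4 × 1/3 = 1/36.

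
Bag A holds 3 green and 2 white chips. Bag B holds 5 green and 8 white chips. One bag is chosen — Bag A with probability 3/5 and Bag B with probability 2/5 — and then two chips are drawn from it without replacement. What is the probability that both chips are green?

451/1950

From Bag A: P(both green) = (3/5)(2/4) = 3/10.
From Bag B: P(both green) = (5/13)(4/12) = 5/39.
Total probability = (3/5)(3/10) + (2/5)(5/39) = 451/1950.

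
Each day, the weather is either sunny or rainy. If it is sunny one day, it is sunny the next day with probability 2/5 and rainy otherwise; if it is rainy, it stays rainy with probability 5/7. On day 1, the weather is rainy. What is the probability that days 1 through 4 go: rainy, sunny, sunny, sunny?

8/175

Day 1 is given. For each transition, use the conditional probability from the current state:
P(sunny | rainy) = 2/7; P(sunny | sunny) = 2/5; P(sunny | sunny) = 2/5.
P = 2/7 × 2/5 × 2/5 = 8/175.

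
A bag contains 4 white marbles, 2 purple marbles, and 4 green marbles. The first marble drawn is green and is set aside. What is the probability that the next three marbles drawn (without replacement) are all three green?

1/84

With the first marble removed, 3 green remain out of 9.
P = 3/9 × 2/8 × 1/7 = 6/504 = 1/84.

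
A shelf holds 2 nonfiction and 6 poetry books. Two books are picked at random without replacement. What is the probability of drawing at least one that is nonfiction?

13/28

P(no nonfiction) = 6/8 × 5/7 = 30/56 = 15/28.
P(at least one) = 1 − 15/28 = 13/28.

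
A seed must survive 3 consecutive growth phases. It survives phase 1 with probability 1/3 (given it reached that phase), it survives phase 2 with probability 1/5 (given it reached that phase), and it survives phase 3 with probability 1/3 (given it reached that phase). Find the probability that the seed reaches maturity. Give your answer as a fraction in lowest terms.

The events are sequential, so multiply the conditional probabilities:
P = 1/3 × 1/5 × 1/3 = 1/45.

1/45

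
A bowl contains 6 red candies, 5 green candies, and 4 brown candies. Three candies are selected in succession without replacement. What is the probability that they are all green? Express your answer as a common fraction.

P(all green) = 5/15 × 4/14 × 3/13 = 60/2730 = 2/91.

2/91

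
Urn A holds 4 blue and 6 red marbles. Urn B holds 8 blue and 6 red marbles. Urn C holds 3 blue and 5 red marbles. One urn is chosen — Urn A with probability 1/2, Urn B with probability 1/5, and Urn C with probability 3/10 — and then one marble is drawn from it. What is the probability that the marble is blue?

From Urn A: P(blue) = 4/10.
From Urn B: P(blue) = 8/14.
From Urn C: P(blue) = 3/8.
Total probability = (1/2)(4/10) + (1/5)(8/14) + (3/10)(3/8) = 239/560.

239/560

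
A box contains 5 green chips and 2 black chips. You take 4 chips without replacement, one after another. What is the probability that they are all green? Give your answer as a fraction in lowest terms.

1/7

P(all green) = 5/7 × 4/6 × 3/5 × 2/4 = 120/840 = 1/7.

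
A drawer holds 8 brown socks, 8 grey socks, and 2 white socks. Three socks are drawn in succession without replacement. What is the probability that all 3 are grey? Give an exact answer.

7/102

P = 8/18 × 7/17 × 6/16 = 336/4896 = 7/102.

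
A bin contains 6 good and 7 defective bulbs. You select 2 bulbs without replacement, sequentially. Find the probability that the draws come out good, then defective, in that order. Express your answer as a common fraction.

Multiply the probability of each draw given the previous ones:
P = 6/13 × 7/12 = 42/156 = 7/26.

7/26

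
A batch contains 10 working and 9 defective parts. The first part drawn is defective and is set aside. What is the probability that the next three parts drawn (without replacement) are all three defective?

After the first draw, 8 of the remaining 18 parts are defective.
P = 8/18 × 7/17 × 6/16 = 336/4896 = 7/102.

7/102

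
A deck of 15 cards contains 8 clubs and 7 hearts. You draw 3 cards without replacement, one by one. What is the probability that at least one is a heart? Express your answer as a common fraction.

57/65

P(no hearts) = 8/15 × 7/14 × 6/13 = 336/2730 = 8/65.
P(at least one) = 1 − 8/65 = 57/65.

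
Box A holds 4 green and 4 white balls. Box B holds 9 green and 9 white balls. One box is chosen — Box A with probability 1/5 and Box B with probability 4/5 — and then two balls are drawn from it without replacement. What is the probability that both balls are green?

From Box A: P(both green) = (4/8)(3/7) = 3/14.
From Box B: P(both green) = (9/18)(8/17) = 4/17.
Total probability = (1/5)(3/14) + (4/5)(4/17) = 55/238.

55/238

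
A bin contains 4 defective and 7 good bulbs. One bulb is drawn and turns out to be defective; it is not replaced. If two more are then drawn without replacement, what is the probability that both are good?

After the first draw, 7 of the remaining 10 bulbs are good.
P = 7/10 × 6/9 = 42/90 = 7/15.

7/15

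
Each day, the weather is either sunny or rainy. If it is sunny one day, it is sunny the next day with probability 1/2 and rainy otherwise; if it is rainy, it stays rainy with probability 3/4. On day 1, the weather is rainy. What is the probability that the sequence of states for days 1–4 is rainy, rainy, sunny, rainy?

3/32

Day 1 is given. For each transition, use the conditional probability from the current state:
P(rainy | rainy) = 3/4; P(sunny | rainy) = 1/4; P(rainy | sunny) = 1/2.
P = 3/4 × 1/4 × 1/2 = 3/32.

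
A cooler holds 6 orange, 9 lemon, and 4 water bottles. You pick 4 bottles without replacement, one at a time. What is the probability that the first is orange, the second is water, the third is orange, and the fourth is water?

Multiply the probability of each draw given the previous ones:
P = 6/19 × 4/18 × 5/17 × 3/16 = 360/93024 = 5/1292.

5/1292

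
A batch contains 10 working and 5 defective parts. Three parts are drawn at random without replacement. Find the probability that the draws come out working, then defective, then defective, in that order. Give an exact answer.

Chain rule:
P = 10/15 × 5/14 × 4/13 = 200/2730 = 20/273.

20/273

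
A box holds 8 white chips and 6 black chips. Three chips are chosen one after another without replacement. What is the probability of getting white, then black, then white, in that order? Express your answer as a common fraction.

Chain rule:
P = 8/14 × 6/13 × 7/12 = 336/2184 = 2/13.

2/13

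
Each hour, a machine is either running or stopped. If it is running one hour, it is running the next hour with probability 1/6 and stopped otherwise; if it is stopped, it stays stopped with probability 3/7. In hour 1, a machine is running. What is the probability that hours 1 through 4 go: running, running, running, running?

Hour 1 is given. For each transition, use the conditional probability from the current state:
P(running | running) = 1/6; P(running | running) = 1/6; P(running | running) = 1/6.
P = 1/6 × 1/6 × 1/6 = 1/216.

1/216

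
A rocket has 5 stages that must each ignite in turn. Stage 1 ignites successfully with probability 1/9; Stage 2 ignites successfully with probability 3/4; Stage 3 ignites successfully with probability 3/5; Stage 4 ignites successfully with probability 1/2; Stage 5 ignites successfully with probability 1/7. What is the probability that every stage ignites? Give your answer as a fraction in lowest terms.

Each stage is reached only if all earlier stages succeed, so
P = 1/9 × 3/4 × 3/5 × 1/2 × 1/7 = 9/2520 = 1/280.

1/280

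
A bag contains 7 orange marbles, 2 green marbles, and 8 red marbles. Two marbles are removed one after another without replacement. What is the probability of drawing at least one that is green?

P(no green) = 15/17 × 14/16 = 210/272 = 105/136.
P(at least one) = 1 − 105/136 = 31/136.

31/136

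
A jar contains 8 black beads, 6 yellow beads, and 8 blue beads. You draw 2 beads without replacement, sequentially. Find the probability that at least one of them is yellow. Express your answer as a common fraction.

37/77

P(no yellow) = 16/22 × 15/21 = 240/462 = 40/77.
P(at least one) = 1 − 40/77 = 37/77.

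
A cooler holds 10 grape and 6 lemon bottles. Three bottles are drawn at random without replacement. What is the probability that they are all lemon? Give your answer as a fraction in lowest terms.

P(every draw is lemon) = 6/16 × 5/15 × 4/14 = 120/3360 = 1/28.

1/28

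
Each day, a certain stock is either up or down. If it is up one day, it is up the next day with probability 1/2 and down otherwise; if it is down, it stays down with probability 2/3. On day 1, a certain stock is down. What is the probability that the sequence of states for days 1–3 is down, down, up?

Day 1 is given. For each transition, use the conditional probability from the current state:
P(down | down) = 2/3; P(up | down) = 1/3.
P = 2/3 × 1/3 = 2/9.

2/9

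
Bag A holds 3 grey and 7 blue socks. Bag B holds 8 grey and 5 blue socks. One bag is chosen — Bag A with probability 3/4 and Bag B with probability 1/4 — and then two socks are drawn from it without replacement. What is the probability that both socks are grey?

From Bag A: P(both grey) = (3/10)(2/9) = 1/15.
From Bag B: P(both grey) = (8/13)(7/12) = 14/39.
Total probability = (3/4)(1/15) + (1/4)(14/39) = 109/780.

109/780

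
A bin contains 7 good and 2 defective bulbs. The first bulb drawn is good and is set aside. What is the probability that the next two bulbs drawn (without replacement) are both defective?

1/28

After the first draw, 2 of the remaining 8 bulbs are defective.
P = 2/8 × 1/7 = 2/56 = 1/28.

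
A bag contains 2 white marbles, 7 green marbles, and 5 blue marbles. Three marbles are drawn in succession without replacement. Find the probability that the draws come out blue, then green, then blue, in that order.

5/78

Chain rule:
P = 5/14 × 7/13 × 4/12 = 140/2184 = 5/78.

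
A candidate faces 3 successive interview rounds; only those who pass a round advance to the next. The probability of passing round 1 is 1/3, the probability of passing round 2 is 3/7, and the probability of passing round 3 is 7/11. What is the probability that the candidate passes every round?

Each stage is reached only if all earlier stages succeed, so
P = 1/3 × 3/7 × 7/11 = 21/231 = 1/11.

1/11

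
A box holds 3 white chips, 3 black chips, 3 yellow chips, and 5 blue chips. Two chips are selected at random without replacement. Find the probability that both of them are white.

3/91

P = 3/14 × 2/13 = 6/182 = 3/91.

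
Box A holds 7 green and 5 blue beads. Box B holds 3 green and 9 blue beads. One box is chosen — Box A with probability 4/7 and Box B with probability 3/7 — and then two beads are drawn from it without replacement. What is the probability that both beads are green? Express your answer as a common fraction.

From Box A: P(both green) = (7/12)(6/11) = 7/22.
From Box B: P(both green) = (3/12)(2/11) = 1/22.
Total probability = (4/7)(7/22) + (3/7)(1/22) = 31/154.

31/154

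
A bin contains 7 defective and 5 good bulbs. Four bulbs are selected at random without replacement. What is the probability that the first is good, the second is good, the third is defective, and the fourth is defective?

7/99

Multiply the probability of each draw given the previous ones:
P = 5/12 × 4/11 × 7/10 × 6/9 = 840/11880 = 7/99.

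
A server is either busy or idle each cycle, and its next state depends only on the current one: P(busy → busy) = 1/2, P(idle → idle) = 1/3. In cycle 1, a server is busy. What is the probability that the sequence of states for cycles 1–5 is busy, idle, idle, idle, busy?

Cycle 1 is given. For each transition, use the conditional probability from the current state:
P(idle | busy) = 1/2; P(idle | idle) = 1/3; P(idle | idle) = 1/3; P(busy | idle) = 2/3.
P = 1/2 × 1/3 × 1/3 × 2/3 = 2/54 = 1/27.

1/27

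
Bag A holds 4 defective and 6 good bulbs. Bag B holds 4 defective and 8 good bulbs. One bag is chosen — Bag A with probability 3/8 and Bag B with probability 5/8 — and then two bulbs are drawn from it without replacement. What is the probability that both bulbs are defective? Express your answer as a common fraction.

47/440

From Bag A: P(both defective) = (4/10)(3/9) = 2/15.
From Bag B: P(both defective) = (4/12)(3/11) = 1/11.
Total probability = (3/8)(2/15) + (5/8)(1/11) = 47/440.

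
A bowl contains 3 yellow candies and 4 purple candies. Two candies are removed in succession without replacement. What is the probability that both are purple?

2/7

P(every draw is purple) = 4/7 × 3/6 = 12/42 = 2/7.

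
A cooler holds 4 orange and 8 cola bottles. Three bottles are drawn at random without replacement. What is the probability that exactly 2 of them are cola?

28/55

One ordering (cola drawn first) has probability 8/12 × 7/11 × 4/10 = 224/1320 = 28/165.
There are C(3,2) = 3 such orderings, each equally likely, so P = 3 × 28/165 = 28/55.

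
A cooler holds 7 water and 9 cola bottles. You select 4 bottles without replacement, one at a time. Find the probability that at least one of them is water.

121/130

P(no water) = 9/16 × 8/15 × 7/14 × 6/13 = 3024/43680 = 9/130.
P(at least one) = 1 − 9/130 = 121/130.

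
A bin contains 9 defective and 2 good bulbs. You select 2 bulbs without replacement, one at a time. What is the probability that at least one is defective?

P(no defective) = 2/11 × 1/10 = 2/110 = 1/55.
P(at least one) = 1 − 1/55 = 54/55.

54/55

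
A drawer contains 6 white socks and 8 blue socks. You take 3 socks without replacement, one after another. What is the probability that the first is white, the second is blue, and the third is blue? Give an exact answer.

Each draw changes the counts, so multiply the conditional probabilities along the sequence:
P = 6/14 × 8/13 × 7/12 = 336/2184 = 2/13.

2/13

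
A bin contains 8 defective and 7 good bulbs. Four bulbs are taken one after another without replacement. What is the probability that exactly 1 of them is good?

One ordering (good drawn first) has probability 7/15 × 8/14 × 7/13 × 6/12 = 2352/32760 = 14/195.
There are C(4,1) = 4 such orderings, each equally likely, so P = 4 × 14/195 = 56/195.

56/195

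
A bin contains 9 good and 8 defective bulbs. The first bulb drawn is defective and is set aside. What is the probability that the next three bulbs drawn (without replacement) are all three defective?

1/16

After the first draw, 7 of the remaining 16 bulbs are defective.
P = 7/16 × 6/15 × 5/14 = 210/3360 = 1/16.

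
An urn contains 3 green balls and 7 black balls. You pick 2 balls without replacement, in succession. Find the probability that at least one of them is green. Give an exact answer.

P(no green) = 7/10 × 6/9 = 42/90 = 7/15.
P(at least one) = 1 − 7/15 = 8/15.

8/15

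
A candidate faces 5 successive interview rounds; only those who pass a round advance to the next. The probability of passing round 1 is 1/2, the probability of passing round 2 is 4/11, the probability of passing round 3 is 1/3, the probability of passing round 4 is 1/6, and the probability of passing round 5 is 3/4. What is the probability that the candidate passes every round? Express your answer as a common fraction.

1/132

Multiplying along the chain,
P = 1/2 × 4/11 × 1/3 × 1/6 × 3/4 = 12/1584 = 1/132.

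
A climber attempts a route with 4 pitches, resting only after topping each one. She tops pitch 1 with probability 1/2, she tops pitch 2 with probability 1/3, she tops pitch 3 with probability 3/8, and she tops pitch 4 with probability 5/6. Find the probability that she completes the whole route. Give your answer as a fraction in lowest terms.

Multiplying along the chain,
P = 1/2 × 1/3 × 3/8 × 5/6 = 15/288 = 5/96.

5/96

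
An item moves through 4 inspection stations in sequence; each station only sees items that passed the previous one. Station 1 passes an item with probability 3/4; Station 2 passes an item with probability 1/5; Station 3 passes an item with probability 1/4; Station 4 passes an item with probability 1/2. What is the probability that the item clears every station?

3/160

The events are sequential, so multiply the conditional probabilities:
P = 3/4 × 1/5 × 1/4 × 1/2 = 3/160.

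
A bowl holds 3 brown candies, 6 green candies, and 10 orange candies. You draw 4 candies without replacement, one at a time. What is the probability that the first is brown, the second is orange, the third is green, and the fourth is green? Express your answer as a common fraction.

25/2584

Each draw changes the counts, so multiply the conditional probabilities along the sequence:
P = 3/19 × 10/18 × 6/17 × 5/16 = 900/93024 = 25/2584.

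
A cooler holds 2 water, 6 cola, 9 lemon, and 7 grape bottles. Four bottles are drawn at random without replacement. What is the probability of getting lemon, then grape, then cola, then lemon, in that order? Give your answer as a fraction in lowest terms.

3/253

Chain rule:
P = 9/24 × 7/23 × 6/22 × 8/21 = 3024/255024 = 3/253.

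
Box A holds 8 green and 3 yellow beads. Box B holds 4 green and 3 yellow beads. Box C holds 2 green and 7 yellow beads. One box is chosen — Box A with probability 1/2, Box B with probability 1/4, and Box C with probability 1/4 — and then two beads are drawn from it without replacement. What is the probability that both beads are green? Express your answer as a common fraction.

From Box A: P(both green) = (8/11)(7/10) = 28/55.
From Box B: P(both green) = (4/7)(3/6) = 2/7.
From Box C: P(both green) = (2/9)(1/8) = 1/36.
Total probability = (1/2)(28/55) + (1/4)(2/7) + (1/4)(1/36) = 18457/55440.

18457/55440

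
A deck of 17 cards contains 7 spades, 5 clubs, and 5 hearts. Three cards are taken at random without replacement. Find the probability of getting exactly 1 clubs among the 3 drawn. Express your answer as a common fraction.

One ordering (a club drawn first) has probability 5/17 × 12/16 × 11/15 = 660/4080 = 11/68.
There are C(3,1) = 3 such orderings, each equally likely, so P = 3 × 11/68 = 33/68.

33/68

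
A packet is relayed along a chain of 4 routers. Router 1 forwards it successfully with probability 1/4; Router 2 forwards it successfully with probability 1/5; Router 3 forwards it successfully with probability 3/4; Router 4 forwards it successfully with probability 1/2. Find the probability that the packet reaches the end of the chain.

Multiplying along the chain,
P = 1/4 × 1/5 × 3/4 × 1/2 = 3/160.

3/160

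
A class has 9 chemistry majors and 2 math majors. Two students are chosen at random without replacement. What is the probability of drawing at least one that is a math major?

P(no math majors) = 9/11 × 8/10 = 72/110 = 36/55.
P(at least one) = 1 − 36/55 = 19/55.

19/55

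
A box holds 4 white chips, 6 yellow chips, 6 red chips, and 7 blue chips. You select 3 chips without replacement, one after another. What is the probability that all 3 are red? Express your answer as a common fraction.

P(all red) = 6/23 × 5/22 × 4/21 = 120/10626 = 20/1771.

20/1771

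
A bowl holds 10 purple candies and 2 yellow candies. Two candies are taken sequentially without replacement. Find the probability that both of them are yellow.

P(all yellow) = 2/12 × 1/11 = 2/132 = 1/66.

1/66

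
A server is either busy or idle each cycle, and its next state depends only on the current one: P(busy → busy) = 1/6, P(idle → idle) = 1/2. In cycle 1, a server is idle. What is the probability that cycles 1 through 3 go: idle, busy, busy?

1/12

Cycle 1 is given. For each transition, use the conditional probability from the current state:
P(busy | idle) = 1/2; P(busy | busy) = 1/6.
P = 1/2 × 1/6 = 1/12.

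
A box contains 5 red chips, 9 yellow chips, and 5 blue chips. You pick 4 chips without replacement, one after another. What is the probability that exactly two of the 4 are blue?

One ordering (blue drawn first) has probability 5/19 × 4/18 × 14/17 × 13/16 = 3640/93024 = 455/11628.
There are C(4,2) = 6 such orderings, each equally likely, so P = 6 × 455/11628 = 455/1938.

455/1938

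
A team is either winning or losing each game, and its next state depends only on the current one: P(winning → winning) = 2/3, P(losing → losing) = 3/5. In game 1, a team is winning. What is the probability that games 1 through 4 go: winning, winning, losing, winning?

Game 1 is given. For each transition, use the conditional probability from the current state:
P(winning | winning) = 2/3; P(losing | winning) = 1/3; P(winning | losing) = 2/5.
P = 2/3 × 1/3 × 2/5 = 4/45.

4/45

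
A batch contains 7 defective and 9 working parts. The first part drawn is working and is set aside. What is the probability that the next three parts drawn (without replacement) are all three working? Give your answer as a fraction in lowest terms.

8/65

After the first draw, 8 of the remaining 15 parts are working.
P = 8/15 × 7/14 × 6/13 = 336/2730 = 8/65.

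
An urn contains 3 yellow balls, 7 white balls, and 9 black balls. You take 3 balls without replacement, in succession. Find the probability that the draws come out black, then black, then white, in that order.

Multiply the probability of each draw given the previous ones:
P = 9/19 × 8/18 × 7/17 = 504/5814 = 28/323.

28/323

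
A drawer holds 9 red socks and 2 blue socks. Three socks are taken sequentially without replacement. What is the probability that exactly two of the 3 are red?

24/55

One ordering (red drawn first) has probability 9/11 × 8/10 × 2/9 = 144/990 = 8/55.
There are C(3,2) = 3 such orderings, each equally likely, so P = 3 × 8/55 = 24/55.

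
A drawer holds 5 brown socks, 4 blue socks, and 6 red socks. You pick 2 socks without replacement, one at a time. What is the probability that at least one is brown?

4/7

P(no brown) = 10/15 × 9/14 = 90/210 = 3/7.
P(at least one) = 1 − 3/7 = 4/7.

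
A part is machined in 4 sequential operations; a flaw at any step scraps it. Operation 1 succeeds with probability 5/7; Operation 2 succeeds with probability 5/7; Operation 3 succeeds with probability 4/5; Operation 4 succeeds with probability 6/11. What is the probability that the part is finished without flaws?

Each stage is reached only if all earlier stages succeed, so
P = 5/7 × 5/7 × 4/5 × 6/11 = 600/2695 = 120/539.

120/539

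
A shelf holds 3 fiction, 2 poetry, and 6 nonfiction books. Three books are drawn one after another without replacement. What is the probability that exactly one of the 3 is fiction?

One ordering (fiction drawn first) has probability 3/11 × 8/10 × 7/9 = 168/990 = 28/165.
There are C(3,1) = 3 such orderings, each equally likely, so P = 3 × 28/165 = 28/55.

28/55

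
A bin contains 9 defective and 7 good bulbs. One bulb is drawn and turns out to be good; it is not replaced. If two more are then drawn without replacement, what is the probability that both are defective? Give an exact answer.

12/35

After the first draw, 9 of the remaining 15 bulbs are defective.
P = 9/15 × 8/14 = 72/210 = 12/35.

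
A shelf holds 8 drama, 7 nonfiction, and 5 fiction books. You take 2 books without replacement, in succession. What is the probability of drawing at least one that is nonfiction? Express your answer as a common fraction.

P(no nonfiction) = 13/20 × 12/19 = 156/380 = 39/95.
P(at least one) = 1 − 39/95 = 56/95.

56/95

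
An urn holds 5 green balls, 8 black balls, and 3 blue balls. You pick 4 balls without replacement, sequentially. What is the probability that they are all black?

1/26

P(every draw is black) = 8/16 × 7/15 × 6/14 × 5/13 = 1680/43680 = 1/26.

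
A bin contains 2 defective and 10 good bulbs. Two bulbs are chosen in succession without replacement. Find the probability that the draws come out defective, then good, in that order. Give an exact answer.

Chain rule:
P = 2/12 × 10/11 = 20/132 = 5/33.

5/33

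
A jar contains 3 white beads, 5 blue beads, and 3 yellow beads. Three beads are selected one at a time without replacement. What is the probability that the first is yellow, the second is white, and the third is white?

1/55

Each draw changes the counts, so multiply the conditional probabilities along the sequence:
P = 3/11 × 3/10 × 2/9 = 18/990 = 1/55.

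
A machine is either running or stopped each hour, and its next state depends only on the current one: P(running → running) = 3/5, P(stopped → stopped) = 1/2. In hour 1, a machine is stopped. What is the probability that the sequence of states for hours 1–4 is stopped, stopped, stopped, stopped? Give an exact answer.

Hour 1 is given. For each transition, use the conditional probability from the current state:
P(stopped | stopped) = 1/2; P(stopped | stopped) = 1/2; P(stopped | stopped) = 1/2.
P = 1/2 × 1/2 × 1/2 = 1/8.

1/8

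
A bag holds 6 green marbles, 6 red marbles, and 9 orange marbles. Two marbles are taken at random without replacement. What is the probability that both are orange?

6/35

P = 9/21 × 8/20 = 72/420 = 6/35.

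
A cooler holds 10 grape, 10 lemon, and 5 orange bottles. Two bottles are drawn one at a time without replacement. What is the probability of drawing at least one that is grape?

P(no grape) = 15/25 × 14/24 = 210/600 = 7/20.
P(at least one) = 1 − 7/20 = 13/20.

13/20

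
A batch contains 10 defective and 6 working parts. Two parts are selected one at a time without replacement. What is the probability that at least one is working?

P(no working) = 10/16 × 9/15 = 90/240 = 3/8.
P(at least one) = 1 − 3/8 = 5/8.

5/8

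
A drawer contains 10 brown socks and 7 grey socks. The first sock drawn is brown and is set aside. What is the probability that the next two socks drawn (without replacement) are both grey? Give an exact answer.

7/40

After the first draw, 7 of the remaining 16 socks are grey.
P = 7/16 × 6/15 = 42/240 = 7/40.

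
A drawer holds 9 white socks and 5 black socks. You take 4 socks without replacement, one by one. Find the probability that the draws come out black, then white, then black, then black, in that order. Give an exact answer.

45/2002

Each draw changes the counts, so multiply the conditional probabilities along the sequence:
P = 5/14 × 9/13 × 4/12 × 3/11 = 540/24024 = 45/2002.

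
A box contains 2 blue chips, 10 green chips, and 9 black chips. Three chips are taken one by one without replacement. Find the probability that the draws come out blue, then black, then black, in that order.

12/665

Chain rule:
P = 2/21 × 9/20 × 8/19 = 144/7980 = 12/665.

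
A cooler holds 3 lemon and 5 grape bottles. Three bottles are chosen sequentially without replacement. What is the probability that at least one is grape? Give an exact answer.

P(no grape) = 3/8 × 2/7 × 1/6 = 6/336 = 1/56.
P(at least one) = 1 − 1/56 = 55/56.

55/56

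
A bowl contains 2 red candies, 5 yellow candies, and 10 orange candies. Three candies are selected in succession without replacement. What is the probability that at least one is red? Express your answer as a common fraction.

45/136

P(no red) = 15/17 × 14/16 × 13/15 = 2730/4080 = 91/136.
P(at least one) = 1 − 91/136 = 45/136.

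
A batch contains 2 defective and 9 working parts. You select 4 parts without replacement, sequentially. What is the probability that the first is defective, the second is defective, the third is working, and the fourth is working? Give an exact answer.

1/55

Chain rule:
P = 2/11 × 1/10 × 9/9 × 8/8 = 144/7920 = 1/55.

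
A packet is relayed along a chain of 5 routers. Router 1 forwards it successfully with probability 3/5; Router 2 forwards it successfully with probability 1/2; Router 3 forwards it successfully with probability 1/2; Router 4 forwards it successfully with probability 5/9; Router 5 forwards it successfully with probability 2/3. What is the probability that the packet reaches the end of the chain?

1/18

Each stage is reached only if all earlier stages succeed, so
P = 3/5 × 1/2 × 1/2 × 5/9 × 2/3 = 30/540 = 1/18.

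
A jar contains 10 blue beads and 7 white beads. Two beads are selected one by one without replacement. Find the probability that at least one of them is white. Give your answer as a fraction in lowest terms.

P(no white) = 10/17 × 9/16 = 90/272 = 45/136.
P(at least one) = 1 − 45/136 = 91/136.

91/136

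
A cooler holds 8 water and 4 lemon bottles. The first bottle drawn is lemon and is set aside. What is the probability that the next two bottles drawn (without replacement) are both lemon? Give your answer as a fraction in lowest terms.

With the first bottle removed, 3 lemon remain out of 11.
P = 3/11 × 2/10 = 6/110 = 3/55.

3/55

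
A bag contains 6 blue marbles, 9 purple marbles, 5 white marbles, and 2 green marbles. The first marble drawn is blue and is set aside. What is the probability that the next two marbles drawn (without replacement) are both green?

With the first marble removed, 2 green remain out of 21.
P = 2/21 × 1/20 = 2/420 = 1/210.

1/210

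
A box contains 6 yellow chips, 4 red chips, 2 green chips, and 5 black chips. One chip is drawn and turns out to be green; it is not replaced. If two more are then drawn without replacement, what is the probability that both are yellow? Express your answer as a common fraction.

1/8

After the first draw, 6 of the remaining 16 chips are yellow.
P = 6/16 × 5/15 = 30/240 = 1/8.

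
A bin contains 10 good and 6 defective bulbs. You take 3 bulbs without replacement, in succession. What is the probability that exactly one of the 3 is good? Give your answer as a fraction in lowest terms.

15/56

One ordering (good drawn first) has probability 10/16 × 6/15 × 5/14 = 300/3360 = 5/56.
There are C(3,1) = 3 such orderings, each equally likely, so P = 3 × 5/56 = 15/56.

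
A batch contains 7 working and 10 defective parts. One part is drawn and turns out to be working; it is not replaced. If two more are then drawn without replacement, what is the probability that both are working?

With the first part removed, 6 working remain out of 16.
P = 6/16 × 5/15 = 30/240 = 1/8.

1/8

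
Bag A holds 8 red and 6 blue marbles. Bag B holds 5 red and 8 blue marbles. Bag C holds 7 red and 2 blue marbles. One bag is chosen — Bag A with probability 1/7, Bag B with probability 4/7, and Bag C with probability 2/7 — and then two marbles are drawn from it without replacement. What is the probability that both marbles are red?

155/546

From Bag A: P(both red) = (8/14)(7/13) = 4/13.
From Bag B: P(both red) = (5/13)(4/12) = 5/39.
From Bag C: P(both red) = (7/9)(6/8) = 7/12.
Total probability = (1/7)(4/13) + (4/7)(5/39) + (2/7)(7/12) = 155/546.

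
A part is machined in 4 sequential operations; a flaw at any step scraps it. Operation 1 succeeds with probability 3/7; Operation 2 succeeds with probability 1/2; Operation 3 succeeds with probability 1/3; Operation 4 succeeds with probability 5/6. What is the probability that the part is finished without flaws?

Each stage is reached only if all earlier stages succeed, so
P = 3/7 × 1/2 × 1/3 × 5/6 = 15/252 = 5/84.

5/84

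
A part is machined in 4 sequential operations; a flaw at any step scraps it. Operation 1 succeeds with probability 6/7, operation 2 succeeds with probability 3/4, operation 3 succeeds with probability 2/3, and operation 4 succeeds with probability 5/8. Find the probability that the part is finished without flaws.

15/56

Multiplying along the chain,
P = 6/7 × 3/4 × 2/3 × 5/8 = 180/672 = 15/56.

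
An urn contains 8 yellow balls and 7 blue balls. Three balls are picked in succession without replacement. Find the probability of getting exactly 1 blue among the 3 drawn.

One ordering (blue drawn first) has probability 7/15 × 8/14 × 7/13 = 392/2730 = 28/195.
There are C(3,1) = 3 such orderings, each equally likely, so P = 3 × 28/195 = 28/65.

28/65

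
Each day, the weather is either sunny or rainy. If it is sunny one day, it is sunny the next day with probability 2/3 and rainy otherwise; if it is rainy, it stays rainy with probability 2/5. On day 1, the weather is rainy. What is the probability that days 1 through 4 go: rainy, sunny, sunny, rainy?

Day 1 is given. For each transition, use the conditional probability from the current state:
P(sunny | rainy) = 3/5; P(sunny | sunny) = 2/3; P(rainy | sunny) = 1/3.
P = 3/5 × 2/3 × 1/3 = 6/45 = 2/15.

2/15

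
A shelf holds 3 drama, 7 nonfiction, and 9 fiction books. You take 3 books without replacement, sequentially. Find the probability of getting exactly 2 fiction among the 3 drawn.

120/323

One ordering (fiction drawn first) has probability 9/19 × 8/18 × 10/17 = 720/5814 = 40/323.
There are C(3,2) = 3 such orderings, each equally likely, so P = 3 × 40/323 = 120/323.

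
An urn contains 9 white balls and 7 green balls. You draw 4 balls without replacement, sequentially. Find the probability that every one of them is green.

1/52

P = 7/16 × 6/15 × 5/14 × 4/13 = 840/43680 = 1/52.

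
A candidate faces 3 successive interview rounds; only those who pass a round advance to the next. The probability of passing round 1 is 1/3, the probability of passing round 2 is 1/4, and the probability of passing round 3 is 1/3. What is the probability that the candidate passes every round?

1/36

Each stage is reached only if all earlier stages succeed, so
P = 1/3 × 1/4 × 1/3 = 1/36.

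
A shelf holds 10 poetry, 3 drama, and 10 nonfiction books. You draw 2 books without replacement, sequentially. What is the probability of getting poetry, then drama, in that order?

Multiply the probability of each draw given the previous ones:
P = 10/23 × 3/22 = 30/506 = 15/253.

15/253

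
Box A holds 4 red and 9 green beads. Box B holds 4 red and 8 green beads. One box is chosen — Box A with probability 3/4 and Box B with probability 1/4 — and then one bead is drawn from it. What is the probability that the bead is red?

49/156

From Box A: P(red) = 4/13.
From Box B: P(red) = 4/12.
Total probability = (3/4)(4/13) + (1/4)(4/12) = 49/156.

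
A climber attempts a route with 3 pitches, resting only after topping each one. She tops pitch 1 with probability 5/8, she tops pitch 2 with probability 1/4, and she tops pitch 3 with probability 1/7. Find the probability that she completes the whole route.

Each stage is reached only if all earlier stages succeed, so
P = 5/8 × 1/4 × 1/7 = 5/224.

5/224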